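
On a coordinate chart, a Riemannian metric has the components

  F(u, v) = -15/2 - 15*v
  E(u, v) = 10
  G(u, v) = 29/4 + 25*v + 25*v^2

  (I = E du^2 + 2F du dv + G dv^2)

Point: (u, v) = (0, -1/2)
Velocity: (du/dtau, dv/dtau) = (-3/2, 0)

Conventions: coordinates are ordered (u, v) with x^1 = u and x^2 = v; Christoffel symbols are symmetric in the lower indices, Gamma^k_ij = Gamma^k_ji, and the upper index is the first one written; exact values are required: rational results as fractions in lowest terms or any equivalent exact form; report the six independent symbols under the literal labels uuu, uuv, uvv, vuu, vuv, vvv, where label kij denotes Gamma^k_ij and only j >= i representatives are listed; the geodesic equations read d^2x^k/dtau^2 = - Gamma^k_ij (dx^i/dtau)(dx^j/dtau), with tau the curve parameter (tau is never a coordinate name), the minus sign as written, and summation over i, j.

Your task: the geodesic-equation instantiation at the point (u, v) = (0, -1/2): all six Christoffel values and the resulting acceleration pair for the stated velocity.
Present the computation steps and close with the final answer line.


E = 10, F = 0, G = 1 at the point
E_u = 0, E_v = 0, F_u = 0, F_v = -15, G_u = 0, G_v = 0
EG - F^2 = 10;  g^inv = (1/10) * [[1, 0], [0, 10]]
first-kind symbols [ij,l] = (1/2)(d_i g_jl + d_j g_il - d_l g_ij): [uu,u] = E_u/2 = 0, [uu,v] = F_u - E_v/2 = 0, [uv,u] = E_v/2 = 0, [uv,v] = G_u/2 = 0, [vv,u] = F_v - G_u/2 = -15, [vv,v] = G_v/2 = 0
Gamma^u_ij = (G*[ij,u] - F*[ij,v])/(EG - F^2), Gamma^v_ij = (E*[ij,v] - F*[ij,u])/(EG - F^2)
Gamma_uuu = 0, Gamma_uuv = 0, Gamma_uvv = -3/2, Gamma_vuu = 0, Gamma_vuv = 0, Gamma_vvv = 0
d^2u/dtau^2 = -(Gamma_uuu*(-3/2)^2 + 2*Gamma_uuv*(-3/2)*(0) + Gamma_uvv*(0)^2) = 0
d^2v/dtau^2 = -(Gamma_vuu*(-3/2)^2 + 2*Gamma_vuv*(-3/2)*(0) + Gamma_vvv*(0)^2) = 0

Answer: Gamma_uuu = 0, Gamma_uuv = 0, Gamma_uvv = -3/2, Gamma_vuu = 0, Gamma_vuv = 0, Gamma_vvv = 0; accelerations (d^2u/dtau^2, d^2v/dtau^2) = (0, 0)


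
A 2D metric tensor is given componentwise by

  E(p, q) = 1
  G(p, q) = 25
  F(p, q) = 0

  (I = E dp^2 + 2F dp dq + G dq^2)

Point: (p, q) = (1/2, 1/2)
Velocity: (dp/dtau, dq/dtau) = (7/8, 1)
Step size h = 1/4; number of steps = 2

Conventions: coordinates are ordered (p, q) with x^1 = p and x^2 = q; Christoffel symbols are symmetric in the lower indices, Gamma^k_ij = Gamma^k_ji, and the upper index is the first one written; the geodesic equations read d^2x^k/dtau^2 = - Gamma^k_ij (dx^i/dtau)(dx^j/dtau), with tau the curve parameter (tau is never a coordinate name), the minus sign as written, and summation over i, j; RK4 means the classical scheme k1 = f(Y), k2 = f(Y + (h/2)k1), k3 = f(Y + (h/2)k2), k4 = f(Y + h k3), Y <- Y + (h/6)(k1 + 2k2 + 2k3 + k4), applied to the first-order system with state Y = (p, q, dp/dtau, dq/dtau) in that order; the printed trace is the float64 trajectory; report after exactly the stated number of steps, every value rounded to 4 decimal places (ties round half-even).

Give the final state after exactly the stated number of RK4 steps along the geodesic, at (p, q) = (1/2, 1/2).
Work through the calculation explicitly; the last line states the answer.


f(Y) = (dp/dtau, dq/dtau, -Gamma^p_ij Y'^i Y'^j, -Gamma^q_ij Y'^i Y'^j) with the Gammas evaluated at the stage position; h = 0.250000; intermediate values shown to 6 dp
step 0: p = 0.5000, q = 0.5000, dp/dtau = 0.8750, dq/dtau = 1.0000
step 1:
  k1: at (p, q) = (0.500000, 0.500000), (dp/dtau, dq/dtau) = (0.875000, 1.000000); Gamma_ppp = 0.000000, Gamma_ppq = 0.000000, Gamma_pqq = 0.000000, Gamma_qpp = 0.000000, Gamma_qpq = 0.000000, Gamma_qqq = 0.000000; k1 = (0.875000, 1.000000, 0.000000, 0.000000)
  k2: at (p, q) = (0.609375, 0.625000), (dp/dtau, dq/dtau) = (0.875000, 1.000000); Gamma_ppp = 0.000000, Gamma_ppq = 0.000000, Gamma_pqq = 0.000000, Gamma_qpp = 0.000000, Gamma_qpq = 0.000000, Gamma_qqq = 0.000000; k2 = (0.875000, 1.000000, 0.000000, 0.000000)
  k3: at (p, q) = (0.609375, 0.625000), (dp/dtau, dq/dtau) = (0.875000, 1.000000); Gamma_ppp = 0.000000, Gamma_ppq = 0.000000, Gamma_pqq = 0.000000, Gamma_qpp = 0.000000, Gamma_qpq = 0.000000, Gamma_qqq = 0.000000; k3 = (0.875000, 1.000000, 0.000000, 0.000000)
  k4: at (p, q) = (0.718750, 0.750000), (dp/dtau, dq/dtau) = (0.875000, 1.000000); Gamma_ppp = 0.000000, Gamma_ppq = 0.000000, Gamma_pqq = 0.000000, Gamma_qpp = 0.000000, Gamma_qpq = 0.000000, Gamma_qqq = 0.000000; k4 = (0.875000, 1.000000, 0.000000, 0.000000)
  Y <- Y + (h/6)(k1 + 2k2 + 2k3 + k4): p = 0.7188, q = 0.7500, dp/dtau = 0.8750, dq/dtau = 1.0000
step 2:
  k1: at (p, q) = (0.718750, 0.750000), (dp/dtau, dq/dtau) = (0.875000, 1.000000); Gamma_ppp = 0.000000, Gamma_ppq = 0.000000, Gamma_pqq = 0.000000, Gamma_qpp = 0.000000, Gamma_qpq = 0.000000, Gamma_qqq = 0.000000; k1 = (0.875000, 1.000000, 0.000000, 0.000000)
  k2: at (p, q) = (0.828125, 0.875000), (dp/dtau, dq/dtau) = (0.875000, 1.000000); Gamma_ppp = 0.000000, Gamma_ppq = 0.000000, Gamma_pqq = 0.000000, Gamma_qpp = 0.000000, Gamma_qpq = 0.000000, Gamma_qqq = 0.000000; k2 = (0.875000, 1.000000, 0.000000, 0.000000)
  k3: at (p, q) = (0.828125, 0.875000), (dp/dtau, dq/dtau) = (0.875000, 1.000000); Gamma_ppp = 0.000000, Gamma_ppq = 0.000000, Gamma_pqq = 0.000000, Gamma_qpp = 0.000000, Gamma_qpq = 0.000000, Gamma_qqq = 0.000000; k3 = (0.875000, 1.000000, 0.000000, 0.000000)
  k4: at (p, q) = (0.937500, 1.000000), (dp/dtau, dq/dtau) = (0.875000, 1.000000); Gamma_ppp = 0.000000, Gamma_ppq = 0.000000, Gamma_pqq = 0.000000, Gamma_qpp = 0.000000, Gamma_qpq = 0.000000, Gamma_qqq = 0.000000; k4 = (0.875000, 1.000000, 0.000000, 0.000000)
  Y <- Y + (h/6)(k1 + 2k2 + 2k3 + k4): p = 0.9375, q = 1.0000, dp/dtau = 0.8750, dq/dtau = 1.0000

Answer: p = 0.9375, q = 1.0000, dp/dtau = 0.8750, dq/dtau = 1.0000


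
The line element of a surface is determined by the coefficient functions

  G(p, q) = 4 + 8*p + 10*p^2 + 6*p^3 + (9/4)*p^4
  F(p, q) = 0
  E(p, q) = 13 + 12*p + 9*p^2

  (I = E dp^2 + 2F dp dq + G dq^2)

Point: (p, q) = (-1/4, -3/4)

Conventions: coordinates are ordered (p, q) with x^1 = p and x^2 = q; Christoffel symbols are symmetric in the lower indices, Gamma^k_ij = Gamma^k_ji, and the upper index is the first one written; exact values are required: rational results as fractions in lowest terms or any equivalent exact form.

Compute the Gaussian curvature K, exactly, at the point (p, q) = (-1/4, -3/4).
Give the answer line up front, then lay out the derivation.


Answer: K = -73728/485537

E = 169/16, F = 0, G = 2601/1024, EG - F^2 = 439569/16384 at the point
E_p = 15/2, E_q = 0, F_p = 0, F_q = 0, G_p = 255/64, G_q = 0
E_qq = 0, F_pq = 0, G_pp = 203/16
Compute both Brioschi determinants and normalise by (EG - F^2)^2.
M1 = [[-E_qq/2 + F_pq - G_pp/2, E_p/2, F_p - E_q/2], [F_q - G_p/2, E, F], [G_q/2, F, G]] = [[-203/32, 15/4, 0], [-255/128, 169/16, 0], [0, 0, 2601/1024]]; det M1 = -39641841/262144
M2 = [[0, E_q/2, G_p/2], [E_q/2, E, F], [G_p/2, F, G]] = [[0, 0, 255/128], [0, 169/16, 0], [255/128, 0, 2601/1024]]; det M2 = -10989225/262144
det M1 - det M2 = -3581577/32768; K = -3581577/32768 / (439569/16384)^2 = -73728/485537


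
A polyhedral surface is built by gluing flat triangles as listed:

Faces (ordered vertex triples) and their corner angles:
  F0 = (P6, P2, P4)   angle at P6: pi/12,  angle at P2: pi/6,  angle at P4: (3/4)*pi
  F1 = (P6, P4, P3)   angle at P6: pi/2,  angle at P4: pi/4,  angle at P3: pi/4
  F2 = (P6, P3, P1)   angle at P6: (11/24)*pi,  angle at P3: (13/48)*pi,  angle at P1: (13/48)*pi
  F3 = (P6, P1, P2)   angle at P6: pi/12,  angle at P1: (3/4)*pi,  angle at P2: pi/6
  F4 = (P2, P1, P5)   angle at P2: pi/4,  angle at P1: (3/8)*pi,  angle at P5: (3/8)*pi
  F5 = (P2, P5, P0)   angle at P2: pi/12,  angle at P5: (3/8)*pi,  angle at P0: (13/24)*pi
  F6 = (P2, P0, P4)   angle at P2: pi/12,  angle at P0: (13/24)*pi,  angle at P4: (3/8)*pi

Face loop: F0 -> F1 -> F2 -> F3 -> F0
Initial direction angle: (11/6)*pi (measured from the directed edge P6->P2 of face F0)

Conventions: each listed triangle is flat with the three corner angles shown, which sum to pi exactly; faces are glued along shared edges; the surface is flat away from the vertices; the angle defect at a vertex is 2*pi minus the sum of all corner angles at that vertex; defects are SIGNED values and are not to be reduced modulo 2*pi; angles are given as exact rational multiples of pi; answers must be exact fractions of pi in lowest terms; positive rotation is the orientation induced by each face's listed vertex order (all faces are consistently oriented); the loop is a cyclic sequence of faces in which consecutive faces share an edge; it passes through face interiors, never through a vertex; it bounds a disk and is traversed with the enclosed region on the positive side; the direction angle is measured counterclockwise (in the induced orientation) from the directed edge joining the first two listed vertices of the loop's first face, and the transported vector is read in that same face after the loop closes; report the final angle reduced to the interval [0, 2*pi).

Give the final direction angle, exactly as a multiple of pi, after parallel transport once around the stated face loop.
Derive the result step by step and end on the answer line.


enclosed vertex P6: corner angles sum to (9/8)*pi, defect = 2*pi - (9/8)*pi = (7/8)*pi
the final direction is the initial angle plus the enclosed defects, taken mod 2*pi in the induced orientation
final angle = (11/6)*pi + (7/8)*pi = (17/24)*pi (mod 2*pi)

Answer: final direction angle = (17/24)*pi


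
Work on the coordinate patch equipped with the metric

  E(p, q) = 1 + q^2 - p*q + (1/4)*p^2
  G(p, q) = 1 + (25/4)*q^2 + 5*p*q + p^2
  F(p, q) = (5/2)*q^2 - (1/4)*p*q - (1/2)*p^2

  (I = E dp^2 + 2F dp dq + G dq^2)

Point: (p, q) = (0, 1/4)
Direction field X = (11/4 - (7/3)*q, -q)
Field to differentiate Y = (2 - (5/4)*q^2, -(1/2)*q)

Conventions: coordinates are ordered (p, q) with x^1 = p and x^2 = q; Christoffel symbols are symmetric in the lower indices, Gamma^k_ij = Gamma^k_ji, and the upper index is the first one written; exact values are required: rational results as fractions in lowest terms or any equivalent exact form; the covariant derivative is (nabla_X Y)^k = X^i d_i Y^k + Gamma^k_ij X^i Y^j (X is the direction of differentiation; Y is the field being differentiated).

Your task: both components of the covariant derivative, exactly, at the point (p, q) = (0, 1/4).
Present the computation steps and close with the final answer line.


E = 17/16, F = 5/32, G = 89/64 at the point
E_p = -1/4, E_q = 1/2, F_p = -1/16, F_q = 5/4, G_p = 5/4, G_q = 25/8
EG - F^2 = 93/64;  g^inv = (64/93) * [[89/64, -5/32], [-5/32, 17/16]]
first-kind symbols [ij,l] = (1/2)(d_i g_jl + d_j g_il - d_l g_ij): [pp,p] = E_p/2 = -1/8, [pp,q] = F_p - E_q/2 = -5/16, [pq,p] = E_q/2 = 1/4, [pq,q] = G_p/2 = 5/8, [qq,p] = F_q - G_p/2 = 5/8, [qq,q] = G_q/2 = 25/16
Gamma^p_ij = (G*[ij,p] - F*[ij,q])/(EG - F^2), Gamma^q_ij = (E*[ij,q] - F*[ij,p])/(EG - F^2)
Gamma_ppp = -8/93, Gamma_ppq = 16/93, Gamma_pqq = 40/93, Gamma_qpp = -20/93, Gamma_qpq = 40/93, Gamma_qqq = 100/93
X = (13/6, -1/4), Y = (123/64, -1/8) at the point

Answer: (nabla_X Y)^p = -2837/8928, (nabla_X Y)^q = -1183/1116


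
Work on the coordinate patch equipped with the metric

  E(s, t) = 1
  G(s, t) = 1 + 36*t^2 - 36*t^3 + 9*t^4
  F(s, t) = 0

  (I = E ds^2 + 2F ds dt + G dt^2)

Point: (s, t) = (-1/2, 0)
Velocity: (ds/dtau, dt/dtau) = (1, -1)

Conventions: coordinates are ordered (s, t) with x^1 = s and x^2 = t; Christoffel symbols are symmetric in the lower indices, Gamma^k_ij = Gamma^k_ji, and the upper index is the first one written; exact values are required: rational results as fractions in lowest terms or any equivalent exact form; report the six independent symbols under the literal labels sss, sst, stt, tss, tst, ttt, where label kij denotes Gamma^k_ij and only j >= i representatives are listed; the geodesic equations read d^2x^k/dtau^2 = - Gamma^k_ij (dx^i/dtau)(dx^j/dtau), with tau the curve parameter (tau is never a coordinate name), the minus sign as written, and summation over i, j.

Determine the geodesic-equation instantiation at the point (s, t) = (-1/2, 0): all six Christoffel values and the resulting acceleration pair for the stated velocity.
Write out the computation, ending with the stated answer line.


E = 1, F = 0, G = 1 at the point
E_s = 0, E_t = 0, F_s = 0, F_t = 0, G_s = 0, G_t = 0
EG - F^2 = 1;  g^inv = (1) * [[1, 0], [0, 1]]
first-kind symbols [ij,l] = (1/2)(d_i g_jl + d_j g_il - d_l g_ij): [ss,s] = E_s/2 = 0, [ss,t] = F_s - E_t/2 = 0, [st,s] = E_t/2 = 0, [st,t] = G_s/2 = 0, [tt,s] = F_t - G_s/2 = 0, [tt,t] = G_t/2 = 0
Gamma^s_ij = (G*[ij,s] - F*[ij,t])/(EG - F^2), Gamma^t_ij = (E*[ij,t] - F*[ij,s])/(EG - F^2)
Gamma_sss = 0, Gamma_sst = 0, Gamma_stt = 0, Gamma_tss = 0, Gamma_tst = 0, Gamma_ttt = 0
d^2s/dtau^2 = -(Gamma_sss*(1)^2 + 2*Gamma_sst*(1)*(-1) + Gamma_stt*(-1)^2) = 0
d^2t/dtau^2 = -(Gamma_tss*(1)^2 + 2*Gamma_tst*(1)*(-1) + Gamma_ttt*(-1)^2) = 0

Answer: Gamma_sss = 0, Gamma_sst = 0, Gamma_stt = 0, Gamma_tss = 0, Gamma_tst = 0, Gamma_ttt = 0; accelerations (d^2s/dtau^2, d^2t/dtau^2) = (0, 0)


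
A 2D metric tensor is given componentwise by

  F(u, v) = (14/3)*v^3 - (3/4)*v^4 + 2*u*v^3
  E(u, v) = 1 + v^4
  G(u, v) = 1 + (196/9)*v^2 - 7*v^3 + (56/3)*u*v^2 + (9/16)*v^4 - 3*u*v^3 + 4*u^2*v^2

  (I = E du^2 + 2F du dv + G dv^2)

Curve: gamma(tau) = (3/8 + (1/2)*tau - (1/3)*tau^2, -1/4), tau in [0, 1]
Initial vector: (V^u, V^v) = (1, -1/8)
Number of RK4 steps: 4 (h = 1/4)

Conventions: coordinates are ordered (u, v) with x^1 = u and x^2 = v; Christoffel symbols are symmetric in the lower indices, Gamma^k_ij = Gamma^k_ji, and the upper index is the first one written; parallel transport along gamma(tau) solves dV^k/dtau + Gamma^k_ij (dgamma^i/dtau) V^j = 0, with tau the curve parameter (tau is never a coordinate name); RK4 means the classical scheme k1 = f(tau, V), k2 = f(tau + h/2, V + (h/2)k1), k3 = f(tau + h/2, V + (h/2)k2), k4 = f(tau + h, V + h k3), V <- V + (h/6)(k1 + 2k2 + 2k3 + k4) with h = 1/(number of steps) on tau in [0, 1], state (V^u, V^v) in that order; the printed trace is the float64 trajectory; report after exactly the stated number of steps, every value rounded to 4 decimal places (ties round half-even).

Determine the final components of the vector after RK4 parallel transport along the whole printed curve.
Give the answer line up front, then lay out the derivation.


Answer: V^u = 0.9998, V^v = -0.1202

gamma'(tau) = (1/2 - (2/3)*tau, 0); f(tau, V)^k = -Gamma^k_ij(gamma(tau)) gamma'^i(tau) V^j; h = 1/4; intermediate values shown to 6 dp
curve data and Christoffel symbols at the stage parameters:
  tau = 0.000000: gamma = (0.375000, -0.250000), gamma' = (0.500000, 0.000000); Gamma_uuu = 0.000000, Gamma_uuv = -0.010533, Gamma_uvv = 0.122009, Gamma_vuu = 0.000000, Gamma_vuv = 0.236118, Gamma_vvv = -2.735035
  tau = 0.125000: gamma = (0.432292, -0.250000), gamma' = (0.416667, 0.000000); Gamma_uuu = 0.000000, Gamma_uuv = -0.010253, Gamma_uvv = 0.121113, Gamma_vuu = 0.000000, Gamma_vuv = 0.234536, Gamma_vvv = -2.770451
  tau = 0.250000: gamma = (0.479167, -0.250000), gamma' = (0.333333, 0.000000); Gamma_uuu = 0.000000, Gamma_uuv = -0.010031, Gamma_uvv = 0.120367, Gamma_vuu = 0.000000, Gamma_vuv = 0.233211, Gamma_vvv = -2.798527
  tau = 0.375000: gamma = (0.515625, -0.250000), gamma' = (0.250000, 0.000000); Gamma_uuu = 0.000000, Gamma_uuv = -0.009862, Gamma_uvv = 0.119780, Gamma_vuu = 0.000000, Gamma_vuv = 0.232163, Gamma_vvv = -2.819819
  tau = 0.500000: gamma = (0.541667, -0.250000), gamma' = (0.166667, 0.000000); Gamma_uuu = 0.000000, Gamma_uuv = -0.009743, Gamma_uvv = 0.119358, Gamma_vuu = 0.000000, Gamma_vuv = 0.231407, Gamma_vvv = -2.834742
  tau = 0.625000: gamma = (0.557292, -0.250000), gamma' = (0.083333, 0.000000); Gamma_uuu = 0.000000, Gamma_uuv = -0.009673, Gamma_uvv = 0.119103, Gamma_vuu = 0.000000, Gamma_vuv = 0.230951, Gamma_vvv = -2.843583
  tau = 0.750000: gamma = (0.562500, -0.250000), gamma' = (0.000000, 0.000000); Gamma_uuu = 0.000000, Gamma_uuv = -0.009650, Gamma_uvv = 0.119018, Gamma_vuu = 0.000000, Gamma_vuv = 0.230798, Gamma_vvv = -2.846511
  tau = 0.875000: gamma = (0.557292, -0.250000), gamma' = (-0.083333, 0.000000); Gamma_uuu = 0.000000, Gamma_uuv = -0.009673, Gamma_uvv = 0.119103, Gamma_vuu = 0.000000, Gamma_vuv = 0.230951, Gamma_vvv = -2.843583
  tau = 1.000000: gamma = (0.541667, -0.250000), gamma' = (-0.166667, 0.000000); Gamma_uuu = 0.000000, Gamma_uuv = -0.009743, Gamma_uvv = 0.119358, Gamma_vuu = 0.000000, Gamma_vuv = 0.231407, Gamma_vvv = -2.834742
step 0: V^u = 1.0000, V^v = -0.1250
step 1: k1 = (-0.000658, 0.014757), k2 = (-0.000526, 0.012035), k3 = (-0.000528, 0.012068), k4 = (-0.000408, 0.009483); V <- V + (h/6)(k1 + 2k2 + 2k3 + k4): V^u = 0.9999, V^v = -0.1220
step 2: k1 = (-0.000408, 0.009482), k2 = (-0.000298, 0.007011), k3 = (-0.000299, 0.007029), k4 = (-0.000195, 0.004637); V <- V + (h/6)(k1 + 2k2 + 2k3 + k4): V^u = 0.9998, V^v = -0.1202
step 3: k1 = (-0.000195, 0.004637), k2 = (-0.000096, 0.002303), k3 = (-0.000097, 0.002308), k4 = (0.000000, 0.000000); V <- V + (h/6)(k1 + 2k2 + 2k3 + k4): V^u = 0.9998, V^v = -0.1196
step 4: k1 = (0.000000, 0.000000), k2 = (0.000096, -0.002303), k3 = (0.000097, -0.002308), k4 = (0.000195, -0.004637); V <- V + (h/6)(k1 + 2k2 + 2k3 + k4): V^u = 0.9998, V^v = -0.1202


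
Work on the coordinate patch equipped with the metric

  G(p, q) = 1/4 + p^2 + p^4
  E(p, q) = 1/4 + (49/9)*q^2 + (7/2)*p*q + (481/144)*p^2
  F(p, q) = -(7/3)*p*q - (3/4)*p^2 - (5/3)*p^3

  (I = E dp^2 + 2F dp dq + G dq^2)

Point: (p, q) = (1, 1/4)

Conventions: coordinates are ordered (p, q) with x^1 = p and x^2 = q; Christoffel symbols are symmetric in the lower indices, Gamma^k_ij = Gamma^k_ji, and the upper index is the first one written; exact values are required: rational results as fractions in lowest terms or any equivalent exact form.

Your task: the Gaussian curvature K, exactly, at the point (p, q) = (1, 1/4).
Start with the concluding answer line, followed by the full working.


Answer: K = -54224/7569

E = 173/36, F = -3, G = 9/4, EG - F^2 = 29/16 at the point
E_p = 68/9, E_q = 56/9, F_p = -85/12, F_q = -7/3, G_p = 6, G_q = 0
E_qq = 98/9, F_pq = -7/3, G_pp = 14
Compute both Brioschi determinants and normalise by (EG - F^2)^2.
M1 = [[-E_qq/2 + F_pq - G_pp/2, E_p/2, F_p - E_q/2], [F_q - G_p/2, E, F], [G_q/2, F, G]] = [[-133/9, 34/9, -367/36], [-16/3, 173/36, -3], [0, -3, 9/4]]; det M1 = -2313/16
M2 = [[0, E_q/2, G_p/2], [E_q/2, E, F], [G_p/2, F, G]] = [[0, 28/9, 3], [28/9, 173/36, -3], [3, -3, 9/4]]; det M2 = -4357/36
det M1 - det M2 = -3389/144; K = -3389/144 / (29/16)^2 = -54224/7569


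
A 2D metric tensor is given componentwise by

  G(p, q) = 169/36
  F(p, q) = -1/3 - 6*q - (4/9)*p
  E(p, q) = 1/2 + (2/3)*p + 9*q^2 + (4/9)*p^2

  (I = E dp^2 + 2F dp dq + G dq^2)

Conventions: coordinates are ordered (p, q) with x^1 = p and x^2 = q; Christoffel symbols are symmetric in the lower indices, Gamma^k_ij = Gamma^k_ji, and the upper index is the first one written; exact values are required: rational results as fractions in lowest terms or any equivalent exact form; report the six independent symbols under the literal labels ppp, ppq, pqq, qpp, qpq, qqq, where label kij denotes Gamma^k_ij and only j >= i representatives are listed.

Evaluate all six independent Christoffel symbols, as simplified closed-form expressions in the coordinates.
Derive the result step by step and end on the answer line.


E = 1/2 + (2/3)*p + 9*q^2 + (4/9)*p^2; F = -1/3 - 6*q - (4/9)*p; G = 169/36
Gamma^k_ij = (1/2) g^{kl} (d_i g_jl + d_j g_il - d_l g_ij), with g^inv = (1/(EG-F^2)) [[G, -F], [-F, E]]
first partials: E_p = 2/3 + (8/9)*p, E_q = 18*q, F_p = -4/9, F_q = -6, G_p = 0, G_q = 0
D = EG - F^2 = 161/72 - 4*q + (17/6)*p + (25/4)*q^2 - (16/3)*p*q + (17/9)*p^2
expanded: Gamma^p_pp = (G E_p - 2F F_p + F E_q)/(2D), Gamma^p_pq = (G E_q - F G_p)/(2D), Gamma^p_qq = (2G F_q - G G_p - F G_q)/(2D), Gamma^q_pp = (2E F_p - E E_q - F E_p)/(2D), Gamma^q_pq = (E G_p - F E_q)/(2D), Gamma^q_qq = (E G_q - 2F F_q + F G_p)/(2D); substitute and cancel common factors

Answer: Gamma_ppp = (-288*p*q + 136*p - 3888*q^2 - 408*q + 102)/(136*p^2 - 384*p*q + 204*p + 450*q^2 - 288*q + 161), Gamma_ppq = 3042*q/(136*p^2 - 384*p*q + 204*p + 450*q^2 - 288*q + 161), Gamma_pqq = -2028/(136*p^2 - 384*p*q + 204*p + 450*q^2 - 288*q + 161), Gamma_qpp = (-288*p^2*q - 240*p*q - 5832*q^3 - 288*q^2 - 180*q - 8)/(136*p^2 - 384*p*q + 204*p + 450*q^2 - 288*q + 161), Gamma_qpq = (288*p*q + 3888*q^2 + 216*q)/(136*p^2 - 384*p*q + 204*p + 450*q^2 - 288*q + 161), Gamma_qqq = (-192*p - 2592*q - 144)/(136*p^2 - 384*p*q + 204*p + 450*q^2 - 288*q + 161)


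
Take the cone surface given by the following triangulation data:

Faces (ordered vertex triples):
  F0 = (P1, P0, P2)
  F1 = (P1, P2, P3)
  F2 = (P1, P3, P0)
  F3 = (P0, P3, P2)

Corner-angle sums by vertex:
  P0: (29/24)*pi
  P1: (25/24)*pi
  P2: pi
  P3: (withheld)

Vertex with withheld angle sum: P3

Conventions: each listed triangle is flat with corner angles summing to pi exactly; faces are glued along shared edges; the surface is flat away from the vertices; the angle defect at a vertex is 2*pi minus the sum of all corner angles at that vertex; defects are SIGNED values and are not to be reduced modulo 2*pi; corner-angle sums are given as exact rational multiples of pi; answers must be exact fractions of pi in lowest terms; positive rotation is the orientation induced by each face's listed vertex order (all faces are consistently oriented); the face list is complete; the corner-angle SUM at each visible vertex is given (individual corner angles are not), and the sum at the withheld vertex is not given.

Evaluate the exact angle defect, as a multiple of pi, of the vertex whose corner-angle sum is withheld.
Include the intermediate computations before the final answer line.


V = 4, E = 6, F = 4; chi = V - E + F = 2
Gauss-Bonnet: total defect = 2*pi*chi = 4*pi; visible defects sum to (11/4)*pi

Answer: defect(P3) = (5/4)*pi


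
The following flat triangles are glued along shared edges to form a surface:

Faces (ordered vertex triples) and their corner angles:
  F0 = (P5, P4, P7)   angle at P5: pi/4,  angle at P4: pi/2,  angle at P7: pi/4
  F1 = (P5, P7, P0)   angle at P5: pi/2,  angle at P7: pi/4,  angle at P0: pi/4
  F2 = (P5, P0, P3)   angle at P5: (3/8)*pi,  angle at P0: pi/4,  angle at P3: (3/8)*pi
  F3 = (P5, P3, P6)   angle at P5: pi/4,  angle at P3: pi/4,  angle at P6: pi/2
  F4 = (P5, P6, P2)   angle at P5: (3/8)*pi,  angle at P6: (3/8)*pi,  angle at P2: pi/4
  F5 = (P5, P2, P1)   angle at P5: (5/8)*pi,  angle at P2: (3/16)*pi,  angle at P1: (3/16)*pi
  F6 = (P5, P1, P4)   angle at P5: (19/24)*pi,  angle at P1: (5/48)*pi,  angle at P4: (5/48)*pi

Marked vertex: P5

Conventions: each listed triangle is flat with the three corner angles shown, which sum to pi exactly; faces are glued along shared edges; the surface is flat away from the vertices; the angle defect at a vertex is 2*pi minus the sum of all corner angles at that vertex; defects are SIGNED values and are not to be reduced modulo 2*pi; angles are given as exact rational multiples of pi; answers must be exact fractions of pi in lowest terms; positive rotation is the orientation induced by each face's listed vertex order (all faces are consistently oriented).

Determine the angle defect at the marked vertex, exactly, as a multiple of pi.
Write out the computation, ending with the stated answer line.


Sum of corner angles at P5: (19/6)*pi
defect = 2*pi - (19/6)*pi

Answer: defect(P5) = (-7/6)*pi


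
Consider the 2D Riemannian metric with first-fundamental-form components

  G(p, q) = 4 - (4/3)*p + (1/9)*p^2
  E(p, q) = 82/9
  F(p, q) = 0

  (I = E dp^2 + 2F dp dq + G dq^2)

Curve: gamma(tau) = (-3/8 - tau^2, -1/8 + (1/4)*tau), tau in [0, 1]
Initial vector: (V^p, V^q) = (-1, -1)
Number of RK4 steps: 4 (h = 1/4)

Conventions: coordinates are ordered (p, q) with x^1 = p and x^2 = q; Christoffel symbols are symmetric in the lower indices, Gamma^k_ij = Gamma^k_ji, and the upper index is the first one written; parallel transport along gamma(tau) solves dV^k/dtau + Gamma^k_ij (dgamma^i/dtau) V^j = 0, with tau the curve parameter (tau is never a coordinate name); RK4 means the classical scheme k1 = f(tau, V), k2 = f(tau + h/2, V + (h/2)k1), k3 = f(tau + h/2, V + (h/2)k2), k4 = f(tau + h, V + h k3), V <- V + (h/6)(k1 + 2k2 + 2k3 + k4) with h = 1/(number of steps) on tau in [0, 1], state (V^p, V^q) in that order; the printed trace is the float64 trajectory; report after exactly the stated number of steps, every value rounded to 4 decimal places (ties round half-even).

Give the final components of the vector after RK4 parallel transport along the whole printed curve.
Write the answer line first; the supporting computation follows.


Answer: V^p = -0.9802, V^q = -0.8980

gamma'(tau) = (-2*tau, 1/4); f(tau, V)^k = -Gamma^k_ij(gamma(tau)) gamma'^i(tau) V^j; h = 1/4; intermediate values shown to 6 dp
curve data and Christoffel symbols at the stage parameters:
  tau = 0.000000: gamma = (-0.375000, -0.125000), gamma' = (0.000000, 0.250000); Gamma_ppp = 0.000000, Gamma_ppq = 0.000000, Gamma_pqq = 0.077744, Gamma_qpp = 0.000000, Gamma_qpq = -0.156863, Gamma_qqq = 0.000000
  tau = 0.125000: gamma = (-0.390625, -0.093750), gamma' = (-0.250000, 0.250000); Gamma_ppp = 0.000000, Gamma_ppq = 0.000000, Gamma_pqq = 0.077934, Gamma_qpp = 0.000000, Gamma_qpq = -0.156479, Gamma_qqq = 0.000000
  tau = 0.250000: gamma = (-0.437500, -0.062500), gamma' = (-0.500000, 0.250000); Gamma_ppp = 0.000000, Gamma_ppq = 0.000000, Gamma_pqq = 0.078506, Gamma_qpp = 0.000000, Gamma_qpq = -0.155340, Gamma_qqq = 0.000000
  tau = 0.375000: gamma = (-0.515625, -0.031250), gamma' = (-0.750000, 0.250000); Gamma_ppp = 0.000000, Gamma_ppq = 0.000000, Gamma_pqq = 0.079459, Gamma_qpp = 0.000000, Gamma_qpq = -0.153477, Gamma_qqq = 0.000000
  tau = 0.500000: gamma = (-0.625000, 0.000000), gamma' = (-1.000000, 0.250000); Gamma_ppp = 0.000000, Gamma_ppq = 0.000000, Gamma_pqq = 0.080793, Gamma_qpp = 0.000000, Gamma_qpq = -0.150943, Gamma_qqq = 0.000000
  tau = 0.625000: gamma = (-0.765625, 0.031250), gamma' = (-1.250000, 0.250000); Gamma_ppp = 0.000000, Gamma_ppq = 0.000000, Gamma_pqq = 0.082508, Gamma_qpp = 0.000000, Gamma_qpq = -0.147806, Gamma_qqq = 0.000000
  tau = 0.750000: gamma = (-0.937500, 0.062500), gamma' = (-1.500000, 0.250000); Gamma_ppp = 0.000000, Gamma_ppq = 0.000000, Gamma_pqq = 0.084604, Gamma_qpp = 0.000000, Gamma_qpq = -0.144144, Gamma_qqq = 0.000000
  tau = 0.875000: gamma = (-1.140625, 0.093750), gamma' = (-1.750000, 0.250000); Gamma_ppp = 0.000000, Gamma_ppq = 0.000000, Gamma_pqq = 0.087081, Gamma_qpp = 0.000000, Gamma_qpq = -0.140044, Gamma_qqq = 0.000000
  tau = 1.000000: gamma = (-1.375000, 0.125000), gamma' = (-2.000000, 0.250000); Gamma_ppp = 0.000000, Gamma_ppq = 0.000000, Gamma_pqq = 0.089939, Gamma_qpp = 0.000000, Gamma_qpq = -0.135593, Gamma_qqq = 0.000000
step 0: V^p = -1.0000, V^q = -1.0000
step 1: k1 = (0.019436, -0.039216), k2 = (0.019579, 0.000287), k3 = (0.019483, 0.000094), k4 = (0.019626, 0.039022); V <- V + (h/6)(k1 + 2k2 + 2k3 + k4): V^p = -0.9951, V^q = -1.0000
step 2: k1 = (0.019626, 0.039023), k2 = (0.019767, 0.076456), k3 = (0.019674, 0.075918), k4 = (0.019814, 0.110709); V <- V + (h/6)(k1 + 2k2 + 2k3 + k4): V^p = -0.9902, V^q = -0.9810
step 3: k1 = (0.019815, 0.110716), k2 = (0.019950, 0.142200), k3 = (0.019869, 0.141474), k4 = (0.020002, 0.168966); V <- V + (h/6)(k1 + 2k2 + 2k3 + k4): V^p = -0.9852, V^q = -0.9457
step 4: k1 = (0.020003, 0.168983), k2 = (0.020129, 0.192198), k3 = (0.020066, 0.191487), k4 = (0.020188, 0.210265); V <- V + (h/6)(k1 + 2k2 + 2k3 + k4): V^p = -0.9802, V^q = -0.8980


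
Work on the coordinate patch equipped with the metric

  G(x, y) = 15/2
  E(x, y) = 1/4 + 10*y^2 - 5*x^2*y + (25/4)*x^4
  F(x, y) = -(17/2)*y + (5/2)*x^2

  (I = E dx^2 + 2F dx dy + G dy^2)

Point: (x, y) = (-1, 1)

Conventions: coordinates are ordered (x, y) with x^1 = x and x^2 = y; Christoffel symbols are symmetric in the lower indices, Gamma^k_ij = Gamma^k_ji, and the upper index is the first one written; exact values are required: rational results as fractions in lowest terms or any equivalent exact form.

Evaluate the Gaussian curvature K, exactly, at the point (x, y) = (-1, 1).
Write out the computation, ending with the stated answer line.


E = 23/2, F = -6, G = 15/2, EG - F^2 = 201/4 at the point
E_x = -15, E_y = 15, F_x = -5, F_y = -17/2, G_x = 0, G_y = 0
E_yy = 20, F_xy = 0, G_xx = 0
Brioschi: K = (det M1 - det M2) / (EG - F^2)^2 with the standard first/second-derivative matrices M1, M2.
M1 = [[-E_yy/2 + F_xy - G_xx/2, E_x/2, F_x - E_y/2], [F_y - G_x/2, E, F], [G_y/2, F, G]] = [[-10, -15/2, -25/2], [-17/2, 23/2, -6], [0, -6, 15/2]]; det M1 = -12945/8
M2 = [[0, E_y/2, G_x/2], [E_y/2, E, F], [G_x/2, F, G]] = [[0, 15/2, 0], [15/2, 23/2, -6], [0, -6, 15/2]]; det M2 = -3375/8
det M1 - det M2 = -4785/4; K = -4785/4 / (201/4)^2 = -6380/13467

Answer: K = -6380/13467


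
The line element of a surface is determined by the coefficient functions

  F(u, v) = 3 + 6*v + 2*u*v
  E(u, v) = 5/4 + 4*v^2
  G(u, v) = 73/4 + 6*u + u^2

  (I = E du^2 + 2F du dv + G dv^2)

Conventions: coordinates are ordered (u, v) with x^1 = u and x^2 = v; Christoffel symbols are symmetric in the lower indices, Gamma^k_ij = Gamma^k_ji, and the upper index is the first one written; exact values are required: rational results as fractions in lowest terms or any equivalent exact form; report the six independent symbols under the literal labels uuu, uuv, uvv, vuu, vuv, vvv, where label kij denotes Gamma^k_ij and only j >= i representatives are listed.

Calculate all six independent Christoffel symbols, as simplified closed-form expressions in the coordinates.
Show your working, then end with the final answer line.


E = 5/4 + 4*v^2; F = 3 + 6*v + 2*u*v; G = 73/4 + 6*u + u^2
Gamma^k_ij = (1/2) g^{kl} (d_i g_jl + d_j g_il - d_l g_ij), with g^inv = (1/(EG-F^2)) [[G, -F], [-F, E]]
first partials: E_u = 0, E_v = 8*v, F_u = 2*v, F_v = 6 + 2*u, G_u = 6 + 2*u, G_v = 0
D = EG - F^2 = 221/16 - 36*v + (15/2)*u + 37*v^2 - 12*u*v + (5/4)*u^2
expanded: Gamma^u_uu = (G E_u - 2F F_u + F E_v)/(2D), Gamma^u_uv = (G E_v - F G_u)/(2D), Gamma^u_vv = (2G F_v - G G_u - F G_v)/(2D), Gamma^v_uu = (2E F_u - E E_v - F E_u)/(2D), Gamma^v_uv = (E G_u - F E_v)/(2D), Gamma^v_vv = (E G_v - 2F F_v + F G_u)/(2D); substitute and cancel common factors

Answer: Gamma_uuu = (64*u*v^2 + 192*v^2 + 96*v)/(20*u^2 - 192*u*v + 120*u + 592*v^2 - 576*v + 221), Gamma_uuv = (32*u^2*v + 192*u*v - 48*u + 880*v - 144)/(20*u^2 - 192*u*v + 120*u + 592*v^2 - 576*v + 221), Gamma_uvv = (16*u^3 + 144*u^2 + 580*u + 876)/(20*u^2 - 192*u*v + 120*u + 592*v^2 - 576*v + 221), Gamma_vuu = (-128*v^3 - 40*v)/(20*u^2 - 192*u*v + 120*u + 592*v^2 - 576*v + 221), Gamma_vuv = (-64*u*v^2 + 20*u - 192*v^2 - 192*v + 60)/(20*u^2 - 192*u*v + 120*u + 592*v^2 - 576*v + 221), Gamma_vvv = (-32*u^2*v - 192*u*v - 48*u - 288*v - 144)/(20*u^2 - 192*u*v + 120*u + 592*v^2 - 576*v + 221)


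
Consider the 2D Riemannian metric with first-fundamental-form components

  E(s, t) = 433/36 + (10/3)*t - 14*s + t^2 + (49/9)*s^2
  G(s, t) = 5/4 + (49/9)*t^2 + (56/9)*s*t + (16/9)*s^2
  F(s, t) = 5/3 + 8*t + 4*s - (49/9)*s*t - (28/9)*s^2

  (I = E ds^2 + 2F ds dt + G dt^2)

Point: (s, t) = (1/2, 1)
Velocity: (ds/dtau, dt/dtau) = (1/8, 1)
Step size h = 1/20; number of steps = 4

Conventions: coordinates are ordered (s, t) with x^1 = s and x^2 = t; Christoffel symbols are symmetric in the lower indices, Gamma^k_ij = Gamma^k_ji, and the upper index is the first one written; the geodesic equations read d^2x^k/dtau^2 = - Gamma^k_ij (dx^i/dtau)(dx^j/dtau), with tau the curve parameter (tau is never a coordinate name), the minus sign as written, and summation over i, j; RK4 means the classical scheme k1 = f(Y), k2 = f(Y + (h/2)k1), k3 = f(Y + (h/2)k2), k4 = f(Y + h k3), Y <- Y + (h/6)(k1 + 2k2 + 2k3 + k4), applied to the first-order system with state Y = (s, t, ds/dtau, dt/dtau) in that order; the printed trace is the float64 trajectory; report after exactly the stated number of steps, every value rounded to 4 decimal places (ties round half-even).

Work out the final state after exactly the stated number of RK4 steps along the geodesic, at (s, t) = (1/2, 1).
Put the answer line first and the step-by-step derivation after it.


Answer: s = 0.5418, t = 1.1744, ds/dtau = 0.2759, dt/dtau = 0.7694

f(Y) = (ds/dtau, dt/dtau, -Gamma^s_ij Y'^i Y'^j, -Gamma^t_ij Y'^i Y'^j) with the Gammas evaluated at the stage position; h = 0.050000; intermediate values shown to 6 dp
step 0: s = 0.5000, t = 1.0000, ds/dtau = 0.1250, dt/dtau = 1.0000
step 1:
  k1: at (s, t) = (0.500000, 1.000000), (ds/dtau, dt/dtau) = (0.125000, 1.000000); Gamma_sss = 0.350263, Gamma_sst = -0.123433, Gamma_stt = -1.019929, Gamma_tss = -0.983678, Gamma_tst = 0.488589, Gamma_ttt = 1.495553; k1 = (0.125000, 1.000000, 1.045315, -1.602331)
  k2: at (s, t) = (0.503125, 1.025000), (ds/dtau, dt/dtau) = (0.151133, 0.959942); Gamma_sss = 0.345007, Gamma_sst = -0.112226, Gamma_stt = -1.004266, Gamma_tss = -0.965366, Gamma_tst = 0.471639, Gamma_ttt = 1.455003; k2 = (0.151133, 0.959942, 0.950102, -1.455568)
  k3: at (s, t) = (0.503778, 1.023999), (ds/dtau, dt/dtau) = (0.148753, 0.963611); Gamma_sss = 0.345448, Gamma_sst = -0.112075, Gamma_stt = -1.004597, Gamma_tss = -0.966030, Gamma_tst = 0.471648, Gamma_ttt = 1.455380; k3 = (0.148753, 0.963611, 0.957300, -1.465223)
  k4: at (s, t) = (0.507438, 1.048181), (ds/dtau, dt/dtau) = (0.172865, 0.926739); Gamma_sss = 0.340359, Gamma_sst = -0.101381, Gamma_stt = -0.989791, Gamma_tss = -0.948531, Gamma_tst = 0.455787, Gamma_ttt = 1.416930; k4 = (0.172865, 0.926739, 0.872389, -1.334613)
  Y <- Y + (h/6)(k1 + 2k2 + 2k3 + k4): s = 0.5075, t = 1.0481, ds/dtau = 0.1728, dt/dtau = 0.9268
step 2:
  k1: at (s, t) = (0.507480, 1.048115), (ds/dtau, dt/dtau) = (0.172771, 0.926846); Gamma_sss = 0.340387, Gamma_sst = -0.101371, Gamma_stt = -0.989812, Gamma_tss = -0.948573, Gamma_tst = 0.455787, Gamma_ttt = 1.416953; k1 = (0.172771, 0.926846, 0.872596, -1.334880)
  k2: at (s, t) = (0.511800, 1.071287), (ds/dtau, dt/dtau) = (0.194586, 0.893474); Gamma_sss = 0.335568, Gamma_sst = -0.091115, Gamma_stt = -0.975887, Gamma_tss = -0.932003, Gamma_tst = 0.440927, Gamma_ttt = 1.380538; k2 = (0.194586, 0.893474, 0.798022, -1.220104)
  k3: at (s, t) = (0.512345, 1.070452), (ds/dtau, dt/dtau) = (0.192721, 0.896343); Gamma_sss = 0.335906, Gamma_sst = -0.090987, Gamma_stt = -0.976147, Gamma_tss = -0.932508, Gamma_tst = 0.440933, Gamma_ttt = 1.380815; k3 = (0.192721, 0.896343, 0.803226, -1.227092)
  k4: at (s, t) = (0.517116, 1.092933), (ds/dtau, dt/dtau) = (0.212932, 0.865491); Gamma_sss = 0.331215, Gamma_sst = -0.081172, Gamma_stt = -0.962950, Gamma_tss = -0.916612, Gamma_tst = 0.426989, Gamma_ttt = 1.346168; k4 = (0.212932, 0.865491, 0.736223, -1.124201)
  Y <- Y + (h/6)(k1 + 2k2 + 2k3 + k4): s = 0.5171, t = 1.0929, ds/dtau = 0.2129, dt/dtau = 0.8656
step 3:
  k1: at (s, t) = (0.517150, 1.092882), (ds/dtau, dt/dtau) = (0.212865, 0.865567); Gamma_sss = 0.331235, Gamma_sst = -0.081165, Gamma_stt = -0.962965, Gamma_tss = -0.916642, Gamma_tst = 0.426989, Gamma_ttt = 1.346183; k1 = (0.212865, 0.865567, 0.736359, -1.124378)
  k2: at (s, t) = (0.522471, 1.114521), (ds/dtau, dt/dtau) = (0.231274, 0.837457); Gamma_sss = 0.326746, Gamma_sst = -0.071730, Gamma_stt = -0.950508, Gamma_tss = -0.901502, Gamma_tst = 0.413891, Gamma_ttt = 1.313240; k2 = (0.231274, 0.837457, 0.676933, -1.033128)
  k3: at (s, t) = (0.522931, 1.113818), (ds/dtau, dt/dtau) = (0.229789, 0.839738); Gamma_sss = 0.327009, Gamma_sst = -0.071621, Gamma_stt = -0.950715, Gamma_tss = -0.901892, Gamma_tst = 0.413895, Gamma_ttt = 1.313448; k3 = (0.229789, 0.839738, 0.680780, -1.038301)
  k4: at (s, t) = (0.528639, 1.134869), (ds/dtau, dt/dtau) = (0.246904, 0.813652); Gamma_sss = 0.322620, Gamma_sst = -0.062569, Gamma_stt = -0.938878, Gamma_tss = -0.887322, Gamma_tst = 0.401574, Gamma_ttt = 1.282005; k4 = (0.246904, 0.813652, 0.627036, -0.955980)
  Y <- Y + (h/6)(k1 + 2k2 + 2k3 + k4): s = 0.5287, t = 1.1348, ds/dtau = 0.2469, dt/dtau = 0.8137
step 4:
  k1: at (s, t) = (0.528665, 1.134829), (ds/dtau, dt/dtau) = (0.246855, 0.813707); Gamma_sss = 0.322634, Gamma_sst = -0.062562, Gamma_stt = -0.938889, Gamma_tss = -0.887343, Gamma_tst = 0.401574, Gamma_ttt = 1.282017; k1 = (0.246855, 0.813707, 0.627129, -0.956101)
  k2: at (s, t) = (0.534837, 1.155171), (ds/dtau, dt/dtau) = (0.262534, 0.789804); Gamma_sss = 0.318400, Gamma_sst = -0.053842, Gamma_stt = -0.927678, Gamma_tss = -0.873400, Gamma_tst = 0.389973, Gamma_ttt = 1.252019; k2 = (0.262534, 0.789804, 0.579060, -0.882521)
  k3: at (s, t) = (0.535229, 1.154574), (ds/dtau, dt/dtau) = (0.261332, 0.791644); Gamma_sss = 0.318607, Gamma_sst = -0.053748, Gamma_stt = -0.927845, Gamma_tss = -0.873706, Gamma_tst = 0.389976, Gamma_ttt = 1.252175; k3 = (0.261332, 0.791644, 0.581960, -0.886426)
  k4: at (s, t) = (0.541732, 1.174411), (ds/dtau, dt/dtau) = (0.275953, 0.769385); Gamma_sss = 0.314450, Gamma_sst = -0.045362, Gamma_stt = -0.917167, Gamma_tss = -0.860251, Gamma_tst = 0.379041, Gamma_ttt = 1.223464; k4 = (0.275953, 0.769385, 0.538237, -0.819677)
  Y <- Y + (h/6)(k1 + 2k2 + 2k3 + k4): s = 0.5418, t = 1.1744, ds/dtau = 0.2759, dt/dtau = 0.7694


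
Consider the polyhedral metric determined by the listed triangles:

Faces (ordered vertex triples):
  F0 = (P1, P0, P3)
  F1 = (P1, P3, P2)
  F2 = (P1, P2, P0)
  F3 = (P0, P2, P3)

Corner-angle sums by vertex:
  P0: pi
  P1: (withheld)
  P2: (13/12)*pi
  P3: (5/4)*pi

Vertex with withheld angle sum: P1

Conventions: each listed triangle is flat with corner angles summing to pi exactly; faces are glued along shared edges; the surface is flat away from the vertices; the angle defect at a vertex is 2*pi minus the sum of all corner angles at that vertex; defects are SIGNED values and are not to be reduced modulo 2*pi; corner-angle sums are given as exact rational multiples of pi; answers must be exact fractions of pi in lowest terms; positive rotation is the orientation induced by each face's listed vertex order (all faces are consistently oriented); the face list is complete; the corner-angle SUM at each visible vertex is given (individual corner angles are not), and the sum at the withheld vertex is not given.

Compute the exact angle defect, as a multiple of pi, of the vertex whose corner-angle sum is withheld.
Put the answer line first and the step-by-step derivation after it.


Answer: defect(P1) = (4/3)*pi

V = 4, E = 6, F = 4; chi = V - E + F = 2
Gauss-Bonnet: total defect = 2*pi*chi = 4*pi; visible defects sum to (8/3)*pi


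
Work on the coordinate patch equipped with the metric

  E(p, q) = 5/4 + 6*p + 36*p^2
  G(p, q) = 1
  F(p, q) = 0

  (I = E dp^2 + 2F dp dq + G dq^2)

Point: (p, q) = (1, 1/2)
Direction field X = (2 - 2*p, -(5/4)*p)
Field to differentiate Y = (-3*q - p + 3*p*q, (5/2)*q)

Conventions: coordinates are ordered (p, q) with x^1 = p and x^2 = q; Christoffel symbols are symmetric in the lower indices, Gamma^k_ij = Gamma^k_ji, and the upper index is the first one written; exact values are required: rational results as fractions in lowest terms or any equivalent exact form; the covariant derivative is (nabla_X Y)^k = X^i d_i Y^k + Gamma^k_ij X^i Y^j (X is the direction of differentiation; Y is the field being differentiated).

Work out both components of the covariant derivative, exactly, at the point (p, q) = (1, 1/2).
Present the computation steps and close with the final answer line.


E = 173/4, F = 0, G = 1 at the point
E_p = 78, E_q = 0, F_p = 0, F_q = 0, G_p = 0, G_q = 0
EG - F^2 = 173/4;  g^inv = (4/173) * [[1, 0], [0, 173/4]]
first-kind symbols [ij,l] = (1/2)(d_i g_jl + d_j g_il - d_l g_ij): [pp,p] = E_p/2 = 39, [pp,q] = F_p - E_q/2 = 0, [pq,p] = E_q/2 = 0, [pq,q] = G_p/2 = 0, [qq,p] = F_q - G_p/2 = 0, [qq,q] = G_q/2 = 0
Gamma^p_ij = (G*[ij,p] - F*[ij,q])/(EG - F^2), Gamma^q_ij = (E*[ij,q] - F*[ij,p])/(EG - F^2)
Gamma_ppp = 156/173, Gamma_ppq = 0, Gamma_pqq = 0, Gamma_qpp = 0, Gamma_qpq = 0, Gamma_qqq = 0
X = (0, -5/4), Y = (-1, 5/4) at the point

Answer: (nabla_X Y)^p = 0, (nabla_X Y)^q = -25/8


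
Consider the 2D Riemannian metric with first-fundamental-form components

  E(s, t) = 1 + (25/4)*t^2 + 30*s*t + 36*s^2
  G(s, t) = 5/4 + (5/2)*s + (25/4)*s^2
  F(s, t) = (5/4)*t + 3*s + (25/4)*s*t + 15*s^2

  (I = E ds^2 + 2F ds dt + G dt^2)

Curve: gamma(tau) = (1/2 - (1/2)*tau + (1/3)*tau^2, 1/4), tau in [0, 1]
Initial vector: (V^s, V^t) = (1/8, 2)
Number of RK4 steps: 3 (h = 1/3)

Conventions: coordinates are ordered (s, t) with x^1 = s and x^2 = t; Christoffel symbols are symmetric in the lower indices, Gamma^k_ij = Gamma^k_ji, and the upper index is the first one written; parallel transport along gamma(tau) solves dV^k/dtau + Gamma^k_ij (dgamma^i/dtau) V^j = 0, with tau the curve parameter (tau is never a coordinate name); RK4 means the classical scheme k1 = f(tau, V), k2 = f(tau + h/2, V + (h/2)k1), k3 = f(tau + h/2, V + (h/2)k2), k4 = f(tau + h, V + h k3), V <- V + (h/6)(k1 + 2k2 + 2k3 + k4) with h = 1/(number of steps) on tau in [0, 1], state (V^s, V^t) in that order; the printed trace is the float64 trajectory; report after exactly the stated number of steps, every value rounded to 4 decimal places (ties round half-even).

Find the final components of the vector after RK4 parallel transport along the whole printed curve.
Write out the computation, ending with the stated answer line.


gamma'(tau) = (-1/2 + (2/3)*tau, 0); f(tau, V)^k = -Gamma^k_ij(gamma(tau)) gamma'^i(tau) V^j; h = 1/3; intermediate values shown to 6 dp
curve data and Christoffel symbols at the stage parameters:
  tau = 0.000000: gamma = (0.500000, 0.250000), gamma' = (-0.500000, 0.000000); Gamma_sss = 1.264305, Gamma_sst = 0.526794, Gamma_stt = 0.000000, Gamma_tss = 0.610354, Gamma_tst = 0.254314, Gamma_ttt = 0.000000
  tau = 0.166667: gamma = (0.425926, 0.250000), gamma' = (-0.388889, 0.000000); Gamma_sss = 1.406850, Gamma_sst = 0.586188, Gamma_stt = 0.000000, Gamma_tss = 0.692162, Gamma_tst = 0.288401, Gamma_ttt = 0.000000
  tau = 0.333333: gamma = (0.370370, 0.250000), gamma' = (-0.277778, 0.000000); Gamma_sss = 1.533521, Gamma_sst = 0.638967, Gamma_stt = 0.000000, Gamma_tss = 0.768007, Gamma_tst = 0.320003, Gamma_ttt = 0.000000
  tau = 0.500000: gamma = (0.333333, 0.250000), gamma' = (-0.166667, 0.000000); Gamma_sss = 1.629018, Gamma_sst = 0.678757, Gamma_stt = 0.000000, Gamma_tss = 0.827438, Gamma_tst = 0.344766, Gamma_ttt = 0.000000
  tau = 0.666667: gamma = (0.314815, 0.250000), gamma' = (-0.055556, 0.000000); Gamma_sss = 1.680388, Gamma_sst = 0.700162, Gamma_stt = 0.000000, Gamma_tss = 0.860309, Gamma_tst = 0.358462, Gamma_ttt = 0.000000
  tau = 0.833333: gamma = (0.314815, 0.250000), gamma' = (0.055556, 0.000000); Gamma_sss = 1.680388, Gamma_sst = 0.700162, Gamma_stt = 0.000000, Gamma_tss = 0.860309, Gamma_tst = 0.358462, Gamma_ttt = 0.000000
  tau = 1.000000: gamma = (0.333333, 0.250000), gamma' = (0.166667, 0.000000); Gamma_sss = 1.629018, Gamma_sst = 0.678757, Gamma_stt = 0.000000, Gamma_tss = 0.827438, Gamma_tst = 0.344766, Gamma_ttt = 0.000000
step 0: V^s = 0.1250, V^t = 2.0000
step 1: k1 = (0.605813, 0.292461), k2 = (0.590665, 0.290604), k3 = (0.589213, 0.289889), k4 = (0.509044, 0.254936); V <- V + (h/6)(k1 + 2k2 + 2k3 + k4): V^s = 0.3180, V^t = 2.0949
step 2: k1 = (0.507303, 0.254064), k2 = (0.351082, 0.178328), k3 = (0.342585, 0.174012), k4 = (0.124094, 0.063533); V <- V + (h/6)(k1 + 2k2 + 2k3 + k4): V^s = 0.4302, V^t = 2.1517
step 3: k1 = (0.123857, 0.063411), k2 = (-0.126195, -0.064608), k3 = (-0.121474, -0.062191), k4 = (-0.346872, -0.176189); V <- V + (h/6)(k1 + 2k2 + 2k3 + k4): V^s = 0.3903, V^t = 2.1313

Answer: V^s = 0.3903, V^t = 2.1313
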